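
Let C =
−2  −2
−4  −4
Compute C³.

[[−72, −72], [−144, −144]]

C² = [[12, 12], [24, 24]]
C³ = [[−72, −72], [−144, −144]]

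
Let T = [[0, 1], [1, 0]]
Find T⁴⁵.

T² = I (check: tr T = 0 and det T = −1), so T⁴⁵ = T since 45 is odd.

[[0, 1], [1, 0]]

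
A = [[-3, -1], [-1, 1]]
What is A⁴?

[[104, 24], [24, 8]]

A² = [[10, 2], [2, 2]]
A³ = [[-32, -8], [-8, 0]]
A⁴ = [[104, 24], [24, 8]]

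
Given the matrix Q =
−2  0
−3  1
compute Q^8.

[[256, 0], [255, 1]]

tr Q = −1 and det Q = −2, so the characteristic polynomial is λ² − (−1)λ + (−2) with roots 1 and −2.
Eigenvectors give P = [[0, 1], [−1, 1]] with P⁻¹ = [[1, −1], [1, 0]], and Q = P·diag(1, −2)·P⁻¹.
Then Q^8 = P·diag(1, 256)·P⁻¹ = [[0, 256], [−1, 256]] · [[1, −1], [1, 0]] = [[256, 0], [255, 1]].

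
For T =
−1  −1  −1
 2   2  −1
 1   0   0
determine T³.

T² = [[−2, −1, 2], [1, 2, −4], [−1, −1, −1]]
T³ = [[2, 0, 3], [−1, 3, −3], [−2, −1, 2]]

[[2, 0, 3], [−1, 3, −3], [−2, −1, 2]]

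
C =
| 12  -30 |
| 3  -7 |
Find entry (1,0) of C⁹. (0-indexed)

tr C = 5 and det C = 6, so the characteristic polynomial is λ² − (5)λ + (6) with roots 2 and 3.
Eigenvectors give P = [[3, 10], [1, 3]] with P⁻¹ = [[-3, 10], [1, -3]], and C = P·diag(2, 3)·P⁻¹.
Then C⁹ = P·diag(512, 19683)·P⁻¹ = [[1536, 196830], [512, 59049]] · [[-3, 10], [1, -3]] = [[192222, -575130], [57513, -172027]].

57513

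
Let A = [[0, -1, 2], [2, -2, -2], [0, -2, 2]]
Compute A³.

A² = [[-2, -2, 6], [-4, 6, 4], [-4, 0, 8]]
A³ = [[-4, -6, 12], [12, -16, -12], [0, -12, 8]]

[[-4, -6, 12], [12, -16, -12], [0, -12, 8]]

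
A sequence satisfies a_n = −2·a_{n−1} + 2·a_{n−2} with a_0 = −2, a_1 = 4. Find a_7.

1792

With companion matrix Q = [[−2, 2], [1, 0]], [a_n, a_{n−1}]ᵀ = Q·[a_{n−1}, a_{n−2}]ᵀ, so [a_7, a_6]ᵀ = Q⁶·[a_1, a_0]ᵀ.
Q⁶ = [[328, −240], [−120, 88]], giving [a_7, a_6]ᵀ = [[1792], [−656]].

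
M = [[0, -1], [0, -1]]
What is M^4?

[[0, 1], [0, 1]]

M^2 = [[0, 1], [0, 1]]
M^3 = [[0, -1], [0, -1]]
M^4 = [[0, 1], [0, 1]]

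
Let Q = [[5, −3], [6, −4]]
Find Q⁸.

[[511, −255], [510, −254]]

tr Q = 1 and det Q = −2, so the characteristic polynomial is λ² − (1)λ + (−2) with roots 2 and −1.
Eigenvectors give P = [[1, −1], [1, −2]] with P⁻¹ = [[2, −1], [1, −1]], and Q = P·diag(2, −1)·P⁻¹.
Then Q⁸ = P·diag(256, 1)·P⁻¹ = [[256, −1], [256, −2]] · [[2, −1], [1, −1]] = [[511, −255], [510, −254]].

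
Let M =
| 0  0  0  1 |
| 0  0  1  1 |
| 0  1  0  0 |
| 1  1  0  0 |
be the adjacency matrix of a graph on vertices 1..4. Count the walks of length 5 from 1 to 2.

0

The number of length-5 walks from vertex 1 to vertex 2 is entry (1,2) of M⁵, where M is the adjacency matrix.
M² = [[1, 1, 0, 0], [1, 2, 0, 0], [0, 0, 1, 1], [0, 0, 1, 2]]
M³ = [[0, 0, 1, 2], [0, 0, 2, 3], [1, 2, 0, 0], [2, 3, 0, 0]]
M⁴ = [[2, 3, 0, 0], [3, 5, 0, 0], [0, 0, 2, 3], [0, 0, 3, 5]]
M⁵ = [[0, 0, 3, 5], [0, 0, 5, 8], [3, 5, 0, 0], [5, 8, 0, 0]]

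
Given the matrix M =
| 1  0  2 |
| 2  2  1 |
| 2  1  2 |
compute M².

[[5, 2, 6], [8, 5, 8], [8, 4, 9]]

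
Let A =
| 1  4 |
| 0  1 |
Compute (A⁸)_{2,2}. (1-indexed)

A = I + N where N = [[0, 4], [0, 0]] is strictly upper-triangular, so N² = 0.
(I + N)⁸ = I + 8·N = [[1, 32], [0, 1]].

1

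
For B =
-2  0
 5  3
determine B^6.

tr B = 1 and det B = -6, so the characteristic polynomial is λ² − (1)λ + (-6) with roots 3 and -2.
Eigenvectors give P = [[0, -1], [1, 1]] with P⁻¹ = [[1, 1], [-1, 0]], and B = P·diag(3, -2)·P⁻¹.
Then B^6 = P·diag(729, 64)·P⁻¹ = [[0, -64], [729, 64]] · [[1, 1], [-1, 0]] = [[64, 0], [665, 729]].

[[64, 0], [665, 729]]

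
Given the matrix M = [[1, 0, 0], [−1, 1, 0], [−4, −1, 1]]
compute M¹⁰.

[[1, 0, 0], [−10, 1, 0], [5, −10, 1]]

M = I + N where N = [[0, 0, 0], [−1, 0, 0], [−4, −1, 0]] is strictly lower-triangular, so N³ = 0.
(I + N)¹⁰ = I + 10·N + 45·N² = [[1, 0, 0], [−10, 1, 0], [5, −10, 1]].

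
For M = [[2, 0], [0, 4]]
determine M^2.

[[4, 0], [0, 16]]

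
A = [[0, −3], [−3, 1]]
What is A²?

[[9, −3], [−3, 10]]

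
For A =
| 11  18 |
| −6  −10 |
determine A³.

tr A = 1 and det A = −2, so the characteristic polynomial is λ² − (1)λ + (−2) with roots 2 and −1.
Eigenvectors give P = [[−2, −3], [1, 2]] with P⁻¹ = [[−2, −3], [1, 2]], and A = P·diag(2, −1)·P⁻¹.
Then A³ = P·diag(8, −1)·P⁻¹ = [[−16, 3], [8, −2]] · [[−2, −3], [1, 2]] = [[35, 54], [−18, −28]].

[[35, 54], [−18, −28]]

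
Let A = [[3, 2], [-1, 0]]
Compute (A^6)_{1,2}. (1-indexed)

tr A = 3 and det A = 2, so the characteristic polynomial is λ² − (3)λ + (2) with roots 1 and 2.
Eigenvectors give P = [[-1, -2], [1, 1]] with P⁻¹ = [[1, 2], [-1, -1]], and A = P·diag(1, 2)·P⁻¹.
Then A^6 = P·diag(1, 64)·P⁻¹ = [[-1, -128], [1, 64]] · [[1, 2], [-1, -1]] = [[127, 126], [-63, -62]].

126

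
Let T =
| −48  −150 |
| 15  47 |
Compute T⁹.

tr T = −1 and det T = −6, so the characteristic polynomial is λ² − (−1)λ + (−6) with roots 2 and −3.
Eigenvectors give P = [[−3, 10], [1, −3]] with P⁻¹ = [[3, 10], [1, 3]], and T = P·diag(2, −3)·P⁻¹.
Then T⁹ = P·diag(512, −19683)·P⁻¹ = [[−1536, −196830], [512, 59049]] · [[3, 10], [1, 3]] = [[−201438, −605850], [60585, 182267]].

[[−201438, −605850], [60585, 182267]]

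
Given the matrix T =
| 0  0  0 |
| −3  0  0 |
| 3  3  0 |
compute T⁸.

T is strictly triangular, hence nilpotent: T³ = 0, so T⁸ = 0.

[[0, 0, 0], [0, 0, 0], [0, 0, 0]]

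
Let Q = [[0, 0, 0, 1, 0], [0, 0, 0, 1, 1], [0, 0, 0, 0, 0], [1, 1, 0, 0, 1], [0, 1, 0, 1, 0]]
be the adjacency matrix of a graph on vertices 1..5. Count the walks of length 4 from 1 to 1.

3

The number of length-4 walks from vertex 1 to vertex 1 is entry (1,1) of Q^4, where Q is the adjacency matrix.
Q^2 = [[1, 1, 0, 0, 1], [1, 2, 0, 1, 1], [0, 0, 0, 0, 0], [0, 1, 0, 3, 1], [1, 1, 0, 1, 2]]
Q^3 = [[0, 1, 0, 3, 1], [1, 2, 0, 4, 3], [0, 0, 0, 0, 0], [3, 4, 0, 2, 4], [1, 3, 0, 4, 2]]
Q^4 = [[3, 4, 0, 2, 4], [4, 7, 0, 6, 6], [0, 0, 0, 0, 0], [2, 6, 0, 11, 6], [4, 6, 0, 6, 7]]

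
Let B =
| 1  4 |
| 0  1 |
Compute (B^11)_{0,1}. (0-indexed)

44

B = I + N where N = [[0, 4], [0, 0]] is strictly upper-triangular, so N^2 = 0.
(I + N)^11 = I + 11·N = [[1, 44], [0, 1]].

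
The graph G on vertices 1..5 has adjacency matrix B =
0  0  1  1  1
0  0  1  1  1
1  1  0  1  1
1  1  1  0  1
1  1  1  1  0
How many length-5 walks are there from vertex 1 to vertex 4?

The number of length-5 walks from vertex 1 to vertex 4 is entry (1,4) of B⁵, where B is the adjacency matrix.
B² = [[3, 3, 2, 2, 2], [3, 3, 2, 2, 2], [2, 2, 4, 3, 3], [2, 2, 3, 4, 3], [2, 2, 3, 3, 4]]
B³ = [[6, 6, 10, 10, 10], [6, 6, 10, 10, 10], [10, 10, 10, 11, 11], [10, 10, 11, 10, 11], [10, 10, 11, 11, 10]]
B⁴ = [[30, 30, 32, 32, 32], [30, 30, 32, 32, 32], [32, 32, 42, 41, 41], [32, 32, 41, 42, 41], [32, 32, 41, 41, 42]]
B⁵ = [[96, 96, 124, 124, 124], [96, 96, 124, 124, 124], [124, 124, 146, 147, 147], [124, 124, 147, 146, 147], [124, 124, 147, 147, 146]]

124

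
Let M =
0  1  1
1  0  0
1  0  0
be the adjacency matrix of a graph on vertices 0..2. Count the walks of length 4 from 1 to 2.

2

The number of length-4 walks from vertex 1 to vertex 2 is entry (1,2) of M⁴, where M is the adjacency matrix.
M² = [[2, 0, 0], [0, 1, 1], [0, 1, 1]]
M³ = [[0, 2, 2], [2, 0, 0], [2, 0, 0]]
M⁴ = [[4, 0, 0], [0, 2, 2], [0, 2, 2]]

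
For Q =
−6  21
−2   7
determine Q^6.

Q² = Q (a projection; rank 1, trace 1), so Q^6 = Q.

[[−6, 21], [−2, 7]]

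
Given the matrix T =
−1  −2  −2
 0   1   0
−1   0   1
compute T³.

T² = [[3, 0, 0], [0, 1, 0], [0, 2, 3]]
T³ = [[−3, −6, −6], [0, 1, 0], [−3, 2, 3]]

[[−3, −6, −6], [0, 1, 0], [−3, 2, 3]]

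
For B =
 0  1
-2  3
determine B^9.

[[-510, 511], [-1022, 1023]]

tr B = 3 and det B = 2, so the characteristic polynomial is λ² − (3)λ + (2) with roots 2 and 1.
Eigenvectors give P = [[-1, 1], [-2, 1]] with P⁻¹ = [[1, -1], [2, -1]], and B = P·diag(2, 1)·P⁻¹.
Then B^9 = P·diag(512, 1)·P⁻¹ = [[-512, 1], [-1024, 1]] · [[1, -1], [2, -1]] = [[-510, 511], [-1022, 1023]].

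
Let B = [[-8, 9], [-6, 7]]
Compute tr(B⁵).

-31

tr B = -1 and det B = -2, so the characteristic polynomial is λ² − (-1)λ + (-2) with roots -2 and 1.
Eigenvectors give P = [[3, 1], [2, 1]] with P⁻¹ = [[1, -1], [-2, 3]], and B = P·diag(-2, 1)·P⁻¹.
Then B⁵ = P·diag(-32, 1)·P⁻¹ = [[-96, 1], [-64, 1]] · [[1, -1], [-2, 3]] = [[-98, 99], [-66, 67]].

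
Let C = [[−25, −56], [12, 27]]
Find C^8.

tr C = 2 and det C = −3, so the characteristic polynomial is λ² − (2)λ + (−3) with roots 3 and −1.
Eigenvectors give P = [[−2, 7], [1, −3]] with P⁻¹ = [[3, 7], [1, 2]], and C = P·diag(3, −1)·P⁻¹.
Then C^8 = P·diag(6561, 1)·P⁻¹ = [[−13122, 7], [6561, −3]] · [[3, 7], [1, 2]] = [[−39359, −91840], [19680, 45921]].

[[−39359, −91840], [19680, 45921]]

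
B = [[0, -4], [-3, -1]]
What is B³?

B² = [[12, 4], [3, 13]]
B³ = [[-12, -52], [-39, -25]]

[[-12, -52], [-39, -25]]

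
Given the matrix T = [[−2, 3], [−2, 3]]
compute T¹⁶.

T² = T (a projection; rank 1, trace 1), so T¹⁶ = T.

[[−2, 3], [−2, 3]]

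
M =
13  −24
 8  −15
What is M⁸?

tr M = −2 and det M = −3, so the characteristic polynomial is λ² − (−2)λ + (−3) with roots 1 and −3.
Eigenvectors give P = [[2, −3], [1, −2]] with P⁻¹ = [[2, −3], [1, −2]], and M = P·diag(1, −3)·P⁻¹.
Then M⁸ = P·diag(1, 6561)·P⁻¹ = [[2, −19683], [1, −13122]] · [[2, −3], [1, −2]] = [[−19679, 39360], [−13120, 26241]].

[[−19679, 39360], [−13120, 26241]]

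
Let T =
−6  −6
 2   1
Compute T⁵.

tr T = −5 and det T = 6, so the characteristic polynomial is λ² − (−5)λ + (6) with roots −2 and −3.
Eigenvectors give P = [[−3, 2], [2, −1]] with P⁻¹ = [[1, 2], [2, 3]], and T = P·diag(−2, −3)·P⁻¹.
Then T⁵ = P·diag(−32, −243)·P⁻¹ = [[96, −486], [−64, 243]] · [[1, 2], [2, 3]] = [[−876, −1266], [422, 601]].

[[−876, −1266], [422, 601]]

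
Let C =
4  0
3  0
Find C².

[[16, 0], [12, 0]]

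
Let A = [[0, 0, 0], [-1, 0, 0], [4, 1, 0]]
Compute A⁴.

[[0, 0, 0], [0, 0, 0], [0, 0, 0]]

A is strictly triangular, hence nilpotent: A³ = 0, so A⁴ = 0.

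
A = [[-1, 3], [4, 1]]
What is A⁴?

[[169, 0], [0, 169]]

A² = [[13, 0], [0, 13]]
A³ = [[-13, 39], [52, 13]]
A⁴ = [[169, 0], [0, 169]]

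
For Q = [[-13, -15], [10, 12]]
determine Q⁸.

[[19171, 18915], [-12610, -12354]]

tr Q = -1 and det Q = -6, so the characteristic polynomial is λ² − (-1)λ + (-6) with roots 2 and -3.
Eigenvectors give P = [[1, -3], [-1, 2]] with P⁻¹ = [[-2, -3], [-1, -1]], and Q = P·diag(2, -3)·P⁻¹.
Then Q⁸ = P·diag(256, 6561)·P⁻¹ = [[256, -19683], [-256, 13122]] · [[-2, -3], [-1, -1]] = [[19171, 18915], [-12610, -12354]].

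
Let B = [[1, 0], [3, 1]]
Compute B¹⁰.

[[1, 0], [30, 1]]

B = I + N where N = [[0, 0], [3, 0]] is strictly lower-triangular, so N² = 0.
(I + N)¹⁰ = I + 10·N = [[1, 0], [30, 1]].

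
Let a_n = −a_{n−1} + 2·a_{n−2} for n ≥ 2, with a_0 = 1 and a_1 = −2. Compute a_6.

With companion matrix T = [[−1, 2], [1, 0]], [a_n, a_{n−1}]ᵀ = T·[a_{n−1}, a_{n−2}]ᵀ, so [a_6, a_5]ᵀ = T⁵·[a_1, a_0]ᵀ.
T⁵ = [[−21, 22], [11, −10]], giving [a_6, a_5]ᵀ = [[64], [−32]].

64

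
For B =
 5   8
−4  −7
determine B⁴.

tr B = −2 and det B = −3, so the characteristic polynomial is λ² − (−2)λ + (−3) with roots 1 and −3.
Eigenvectors give P = [[−2, 1], [1, −1]] with P⁻¹ = [[−1, −1], [−1, −2]], and B = P·diag(1, −3)·P⁻¹.
Then B⁴ = P·diag(1, 81)·P⁻¹ = [[−2, 81], [1, −81]] · [[−1, −1], [−1, −2]] = [[−79, −160], [80, 161]].

[[−79, −160], [80, 161]]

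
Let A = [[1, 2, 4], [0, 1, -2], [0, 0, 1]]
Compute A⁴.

A = I + N where N = [[0, 2, 4], [0, 0, -2], [0, 0, 0]] is strictly upper-triangular, so N³ = 0.
(I + N)⁴ = I + 4·N + 6·N² = [[1, 8, -8], [0, 1, -8], [0, 0, 1]].

[[1, 8, -8], [0, 1, -8], [0, 0, 1]]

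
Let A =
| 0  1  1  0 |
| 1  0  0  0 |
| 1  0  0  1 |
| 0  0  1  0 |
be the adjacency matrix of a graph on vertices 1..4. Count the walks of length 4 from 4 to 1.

The number of length-4 walks from vertex 4 to vertex 1 is entry (4,1) of A^4, where A is the adjacency matrix.
A^2 = [[2, 0, 0, 1], [0, 1, 1, 0], [0, 1, 2, 0], [1, 0, 0, 1]]
A^3 = [[0, 2, 3, 0], [2, 0, 0, 1], [3, 0, 0, 2], [0, 1, 2, 0]]
A^4 = [[5, 0, 0, 3], [0, 2, 3, 0], [0, 3, 5, 0], [3, 0, 0, 2]]

3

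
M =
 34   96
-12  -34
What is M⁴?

tr M = 0 and det M = -4, so the characteristic polynomial is λ² − (0)λ + (-4) with roots -2 and 2.
Eigenvectors give P = [[-8, -3], [3, 1]] with P⁻¹ = [[1, 3], [-3, -8]], and M = P·diag(-2, 2)·P⁻¹.
Then M⁴ = P·diag(16, 16)·P⁻¹ = [[-128, -48], [48, 16]] · [[1, 3], [-3, -8]] = [[16, 0], [0, 16]].

[[16, 0], [0, 16]]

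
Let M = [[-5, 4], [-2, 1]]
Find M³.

[[-53, 52], [-26, 25]]

tr M = -4 and det M = 3, so the characteristic polynomial is λ² − (-4)λ + (3) with roots -1 and -3.
Eigenvectors give P = [[-1, -2], [-1, -1]] with P⁻¹ = [[1, -2], [-1, 1]], and M = P·diag(-1, -3)·P⁻¹.
Then M³ = P·diag(-1, -27)·P⁻¹ = [[1, 54], [1, 27]] · [[1, -2], [-1, 1]] = [[-53, 52], [-26, 25]].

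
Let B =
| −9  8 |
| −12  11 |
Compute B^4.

[[−159, 160], [−240, 241]]

tr B = 2 and det B = −3, so the characteristic polynomial is λ² − (2)λ + (−3) with roots 3 and −1.
Eigenvectors give P = [[−2, 1], [−3, 1]] with P⁻¹ = [[1, −1], [3, −2]], and B = P·diag(3, −1)·P⁻¹.
Then B^4 = P·diag(81, 1)·P⁻¹ = [[−162, 1], [−243, 1]] · [[1, −1], [3, −2]] = [[−159, 160], [−240, 241]].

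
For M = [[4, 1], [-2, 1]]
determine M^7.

tr M = 5 and det M = 6, so the characteristic polynomial is λ² − (5)λ + (6) with roots 3 and 2.
Eigenvectors give P = [[-1, -1], [1, 2]] with P⁻¹ = [[-2, -1], [1, 1]], and M = P·diag(3, 2)·P⁻¹.
Then M^7 = P·diag(2187, 128)·P⁻¹ = [[-2187, -128], [2187, 256]] · [[-2, -1], [1, 1]] = [[4246, 2059], [-4118, -1931]].

[[4246, 2059], [-4118, -1931]]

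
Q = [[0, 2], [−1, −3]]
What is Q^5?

tr Q = −3 and det Q = 2, so the characteristic polynomial is λ² − (−3)λ + (2) with roots −2 and −1.
Eigenvectors give P = [[1, 2], [−1, −1]] with P⁻¹ = [[−1, −2], [1, 1]], and Q = P·diag(−2, −1)·P⁻¹.
Then Q^5 = P·diag(−32, −1)·P⁻¹ = [[−32, −2], [32, 1]] · [[−1, −2], [1, 1]] = [[30, 62], [−31, −63]].

[[30, 62], [−31, −63]]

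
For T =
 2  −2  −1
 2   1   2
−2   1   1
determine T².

[[2, −7, −7], [2, −1, 2], [−4, 6, 5]]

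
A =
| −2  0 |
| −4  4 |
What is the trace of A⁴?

A² = [[4, 0], [−8, 16]]
A³ = [[−8, 0], [−48, 64]]
A⁴ = [[16, 0], [−160, 256]]

272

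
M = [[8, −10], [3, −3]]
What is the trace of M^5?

275

tr M = 5 and det M = 6, so the characteristic polynomial is λ² − (5)λ + (6) with roots 2 and 3.
Eigenvectors give P = [[−5, 2], [−3, 1]] with P⁻¹ = [[1, −2], [3, −5]], and M = P·diag(2, 3)·P⁻¹.
Then M^5 = P·diag(32, 243)·P⁻¹ = [[−160, 486], [−96, 243]] · [[1, −2], [3, −5]] = [[1298, −2110], [633, −1023]].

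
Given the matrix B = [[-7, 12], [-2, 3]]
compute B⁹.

tr B = -4 and det B = 3, so the characteristic polynomial is λ² − (-4)λ + (3) with roots -3 and -1.
Eigenvectors give P = [[3, 2], [1, 1]] with P⁻¹ = [[1, -2], [-1, 3]], and B = P·diag(-3, -1)·P⁻¹.
Then B⁹ = P·diag(-19683, -1)·P⁻¹ = [[-59049, -2], [-19683, -1]] · [[1, -2], [-1, 3]] = [[-59047, 118092], [-19682, 39363]].

[[-59047, 118092], [-19682, 39363]]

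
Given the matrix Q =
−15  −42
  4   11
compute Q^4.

tr Q = −4 and det Q = 3, so the characteristic polynomial is λ² − (−4)λ + (3) with roots −3 and −1.
Eigenvectors give P = [[7, 3], [−2, −1]] with P⁻¹ = [[1, 3], [−2, −7]], and Q = P·diag(−3, −1)·P⁻¹.
Then Q^4 = P·diag(81, 1)·P⁻¹ = [[567, 3], [−162, −1]] · [[1, 3], [−2, −7]] = [[561, 1680], [−160, −479]].

[[561, 1680], [−160, −479]]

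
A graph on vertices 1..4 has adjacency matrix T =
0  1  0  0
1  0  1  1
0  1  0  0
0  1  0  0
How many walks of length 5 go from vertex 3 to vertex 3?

The number of length-5 walks from vertex 3 to vertex 3 is entry (3,3) of T⁵, where T is the adjacency matrix.
T² = [[1, 0, 1, 1], [0, 3, 0, 0], [1, 0, 1, 1], [1, 0, 1, 1]]
T³ = [[0, 3, 0, 0], [3, 0, 3, 3], [0, 3, 0, 0], [0, 3, 0, 0]]
T⁴ = [[3, 0, 3, 3], [0, 9, 0, 0], [3, 0, 3, 3], [3, 0, 3, 3]]
T⁵ = [[0, 9, 0, 0], [9, 0, 9, 9], [0, 9, 0, 0], [0, 9, 0, 0]]

0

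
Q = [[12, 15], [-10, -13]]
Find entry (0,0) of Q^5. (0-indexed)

582

tr Q = -1 and det Q = -6, so the characteristic polynomial is λ² − (-1)λ + (-6) with roots -3 and 2.
Eigenvectors give P = [[1, -3], [-1, 2]] with P⁻¹ = [[-2, -3], [-1, -1]], and Q = P·diag(-3, 2)·P⁻¹.
Then Q^5 = P·diag(-243, 32)·P⁻¹ = [[-243, -96], [243, 64]] · [[-2, -3], [-1, -1]] = [[582, 825], [-550, -793]].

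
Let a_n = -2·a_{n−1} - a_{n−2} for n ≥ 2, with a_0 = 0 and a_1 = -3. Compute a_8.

With companion matrix B = [[-2, -1], [1, 0]], [a_n, a_{n−1}]ᵀ = B·[a_{n−1}, a_{n−2}]ᵀ, so [a_8, a_7]ᵀ = B⁷·[a_1, a_0]ᵀ.
B⁷ = [[-8, -7], [7, 6]], giving [a_8, a_7]ᵀ = [[24], [-21]].

24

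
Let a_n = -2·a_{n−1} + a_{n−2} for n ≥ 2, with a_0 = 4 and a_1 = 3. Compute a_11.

7711

With companion matrix T = [[-2, 1], [1, 0]], [a_n, a_{n−1}]ᵀ = T·[a_{n−1}, a_{n−2}]ᵀ, so [a_11, a_10]ᵀ = T^10·[a_1, a_0]ᵀ.
T^10 = [[5741, -2378], [-2378, 985]], giving [a_11, a_10]ᵀ = [[7711], [-3194]].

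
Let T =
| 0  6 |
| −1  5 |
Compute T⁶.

tr T = 5 and det T = 6, so the characteristic polynomial is λ² − (5)λ + (6) with roots 2 and 3.
Eigenvectors give P = [[3, 2], [1, 1]] with P⁻¹ = [[1, −2], [−1, 3]], and T = P·diag(2, 3)·P⁻¹.
Then T⁶ = P·diag(64, 729)·P⁻¹ = [[192, 1458], [64, 729]] · [[1, −2], [−1, 3]] = [[−1266, 3990], [−665, 2059]].

[[−1266, 3990], [−665, 2059]]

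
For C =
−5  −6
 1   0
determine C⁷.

[[−6305, −12354], [2059, 3990]]

tr C = −5 and det C = 6, so the characteristic polynomial is λ² − (−5)λ + (6) with roots −3 and −2.
Eigenvectors give P = [[−3, −2], [1, 1]] with P⁻¹ = [[−1, −2], [1, 3]], and C = P·diag(−3, −2)·P⁻¹.
Then C⁷ = P·diag(−2187, −128)·P⁻¹ = [[6561, 256], [−2187, −128]] · [[−1, −2], [1, 3]] = [[−6305, −12354], [2059, 3990]].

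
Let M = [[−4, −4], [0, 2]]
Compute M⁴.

M² = [[16, 8], [0, 4]]
M³ = [[−64, −48], [0, 8]]
M⁴ = [[256, 160], [0, 16]]

[[256, 160], [0, 16]]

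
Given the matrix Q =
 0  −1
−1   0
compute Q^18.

Q² = I (check: tr Q = 0 and det Q = −1), so Q^18 = I since 18 is even.

[[1, 0], [0, 1]]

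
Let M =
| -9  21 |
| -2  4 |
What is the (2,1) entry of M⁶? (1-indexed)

1330

tr M = -5 and det M = 6, so the characteristic polynomial is λ² − (-5)λ + (6) with roots -3 and -2.
Eigenvectors give P = [[-7, 3], [-2, 1]] with P⁻¹ = [[-1, 3], [-2, 7]], and M = P·diag(-3, -2)·P⁻¹.
Then M⁶ = P·diag(729, 64)·P⁻¹ = [[-5103, 192], [-1458, 64]] · [[-1, 3], [-2, 7]] = [[4719, -13965], [1330, -3926]].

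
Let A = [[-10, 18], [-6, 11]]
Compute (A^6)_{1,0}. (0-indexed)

-126

tr A = 1 and det A = -2, so the characteristic polynomial is λ² − (1)λ + (-2) with roots 2 and -1.
Eigenvectors give P = [[-3, 2], [-2, 1]] with P⁻¹ = [[1, -2], [2, -3]], and A = P·diag(2, -1)·P⁻¹.
Then A^6 = P·diag(64, 1)·P⁻¹ = [[-192, 2], [-128, 1]] · [[1, -2], [2, -3]] = [[-188, 378], [-126, 253]].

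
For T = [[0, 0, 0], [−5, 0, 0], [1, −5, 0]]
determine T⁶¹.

T is strictly triangular, hence nilpotent: T³ = 0, so T⁶¹ = 0.

[[0, 0, 0], [0, 0, 0], [0, 0, 0]]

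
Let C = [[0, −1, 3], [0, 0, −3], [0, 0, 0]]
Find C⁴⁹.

[[0, 0, 0], [0, 0, 0], [0, 0, 0]]

C is strictly triangular, hence nilpotent: C³ = 0, so C⁴⁹ = 0.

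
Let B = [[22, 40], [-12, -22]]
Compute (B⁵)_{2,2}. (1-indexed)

-352

tr B = 0 and det B = -4, so the characteristic polynomial is λ² − (0)λ + (-4) with roots 2 and -2.
Eigenvectors give P = [[2, 5], [-1, -3]] with P⁻¹ = [[3, 5], [-1, -2]], and B = P·diag(2, -2)·P⁻¹.
Then B⁵ = P·diag(32, -32)·P⁻¹ = [[64, -160], [-32, 96]] · [[3, 5], [-1, -2]] = [[352, 640], [-192, -352]].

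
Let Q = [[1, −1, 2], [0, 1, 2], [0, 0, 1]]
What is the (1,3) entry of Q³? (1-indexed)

0

Q = I + N where N = [[0, −1, 2], [0, 0, 2], [0, 0, 0]] is strictly upper-triangular, so N³ = 0.
(I + N)³ = I + 3·N + 3·N² = [[1, −3, 0], [0, 1, 6], [0, 0, 1]].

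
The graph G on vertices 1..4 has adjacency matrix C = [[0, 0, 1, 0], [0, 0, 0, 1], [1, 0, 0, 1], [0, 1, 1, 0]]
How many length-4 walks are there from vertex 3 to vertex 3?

5

The number of length-4 walks from vertex 3 to vertex 3 is entry (3,3) of C⁴, where C is the adjacency matrix.
C² = [[1, 0, 0, 1], [0, 1, 1, 0], [0, 1, 2, 0], [1, 0, 0, 2]]
C³ = [[0, 1, 2, 0], [1, 0, 0, 2], [2, 0, 0, 3], [0, 2, 3, 0]]
C⁴ = [[2, 0, 0, 3], [0, 2, 3, 0], [0, 3, 5, 0], [3, 0, 0, 5]]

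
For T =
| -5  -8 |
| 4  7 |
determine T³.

[[-29, -56], [28, 55]]

tr T = 2 and det T = -3, so the characteristic polynomial is λ² − (2)λ + (-3) with roots -1 and 3.
Eigenvectors give P = [[2, -1], [-1, 1]] with P⁻¹ = [[1, 1], [1, 2]], and T = P·diag(-1, 3)·P⁻¹.
Then T³ = P·diag(-1, 27)·P⁻¹ = [[-2, -27], [1, 27]] · [[1, 1], [1, 2]] = [[-29, -56], [28, 55]].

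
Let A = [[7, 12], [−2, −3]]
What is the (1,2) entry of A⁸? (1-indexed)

tr A = 4 and det A = 3, so the characteristic polynomial is λ² − (4)λ + (3) with roots 3 and 1.
Eigenvectors give P = [[−3, 2], [1, −1]] with P⁻¹ = [[−1, −2], [−1, −3]], and A = P·diag(3, 1)·P⁻¹.
Then A⁸ = P·diag(6561, 1)·P⁻¹ = [[−19683, 2], [6561, −1]] · [[−1, −2], [−1, −3]] = [[19681, 39360], [−6560, −13119]].

39360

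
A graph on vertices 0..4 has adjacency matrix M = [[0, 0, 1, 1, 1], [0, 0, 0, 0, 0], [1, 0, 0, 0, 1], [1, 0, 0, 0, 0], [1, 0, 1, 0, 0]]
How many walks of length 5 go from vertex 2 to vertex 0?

17

The number of length-5 walks from vertex 2 to vertex 0 is entry (2,0) of M⁵, where M is the adjacency matrix.
M² = [[3, 0, 1, 0, 1], [0, 0, 0, 0, 0], [1, 0, 2, 1, 1], [0, 0, 1, 1, 1], [1, 0, 1, 1, 2]]
M³ = [[2, 0, 4, 3, 4], [0, 0, 0, 0, 0], [4, 0, 2, 1, 3], [3, 0, 1, 0, 1], [4, 0, 3, 1, 2]]
M⁴ = [[11, 0, 6, 2, 6], [0, 0, 0, 0, 0], [6, 0, 7, 4, 6], [2, 0, 4, 3, 4], [6, 0, 6, 4, 7]]
M⁵ = [[14, 0, 17, 11, 17], [0, 0, 0, 0, 0], [17, 0, 12, 6, 13], [11, 0, 6, 2, 6], [17, 0, 13, 6, 12]]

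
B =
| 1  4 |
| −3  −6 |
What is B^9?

tr B = −5 and det B = 6, so the characteristic polynomial is λ² − (−5)λ + (6) with roots −2 and −3.
Eigenvectors give P = [[4, −1], [−3, 1]] with P⁻¹ = [[1, 1], [3, 4]], and B = P·diag(−2, −3)·P⁻¹.
Then B^9 = P·diag(−512, −19683)·P⁻¹ = [[−2048, 19683], [1536, −19683]] · [[1, 1], [3, 4]] = [[57001, 76684], [−57513, −77196]].

[[57001, 76684], [−57513, −77196]]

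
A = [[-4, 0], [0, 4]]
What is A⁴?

A² = [[16, 0], [0, 16]]
A³ = [[-64, 0], [0, 64]]
A⁴ = [[256, 0], [0, 256]]

[[256, 0], [0, 256]]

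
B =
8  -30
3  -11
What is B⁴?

[[-134, 450], [-45, 151]]

tr B = -3 and det B = 2, so the characteristic polynomial is λ² − (-3)λ + (2) with roots -1 and -2.
Eigenvectors give P = [[-10, -3], [-3, -1]] with P⁻¹ = [[-1, 3], [3, -10]], and B = P·diag(-1, -2)·P⁻¹.
Then B⁴ = P·diag(1, 16)·P⁻¹ = [[-10, -48], [-3, -16]] · [[-1, 3], [3, -10]] = [[-134, 450], [-45, 151]].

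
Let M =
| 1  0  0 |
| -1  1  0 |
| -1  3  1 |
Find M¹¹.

M = I + N where N = [[0, 0, 0], [-1, 0, 0], [-1, 3, 0]] is strictly lower-triangular, so N³ = 0.
(I + N)¹¹ = I + 11·N + 55·N² = [[1, 0, 0], [-11, 1, 0], [-176, 33, 1]].

[[1, 0, 0], [-11, 1, 0], [-176, 33, 1]]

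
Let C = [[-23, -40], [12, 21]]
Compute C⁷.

tr C = -2 and det C = -3, so the characteristic polynomial is λ² − (-2)λ + (-3) with roots -3 and 1.
Eigenvectors give P = [[-2, -5], [1, 3]] with P⁻¹ = [[-3, -5], [1, 2]], and C = P·diag(-3, 1)·P⁻¹.
Then C⁷ = P·diag(-2187, 1)·P⁻¹ = [[4374, -5], [-2187, 3]] · [[-3, -5], [1, 2]] = [[-13127, -21880], [6564, 10941]].

[[-13127, -21880], [6564, 10941]]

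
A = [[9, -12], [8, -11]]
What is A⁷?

[[4377, -6564], [4376, -6563]]

tr A = -2 and det A = -3, so the characteristic polynomial is λ² − (-2)λ + (-3) with roots -3 and 1.
Eigenvectors give P = [[-1, 3], [-1, 2]] with P⁻¹ = [[2, -3], [1, -1]], and A = P·diag(-3, 1)·P⁻¹.
Then A⁷ = P·diag(-2187, 1)·P⁻¹ = [[2187, 3], [2187, 2]] · [[2, -3], [1, -1]] = [[4377, -6564], [4376, -6563]].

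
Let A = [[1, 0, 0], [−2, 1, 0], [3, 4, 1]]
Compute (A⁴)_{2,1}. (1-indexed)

A = I + N where N = [[0, 0, 0], [−2, 0, 0], [3, 4, 0]] is strictly lower-triangular, so N³ = 0.
(I + N)⁴ = I + 4·N + 6·N² = [[1, 0, 0], [−8, 1, 0], [−36, 16, 1]].

−8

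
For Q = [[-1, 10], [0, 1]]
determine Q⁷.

[[-1, 10], [0, 1]]

Q² = I (check: tr Q = 0 and det Q = -1), so Q⁷ = Q since 7 is odd.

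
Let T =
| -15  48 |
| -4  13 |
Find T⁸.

[[26241, -78720], [6560, -19679]]

tr T = -2 and det T = -3, so the characteristic polynomial is λ² − (-2)λ + (-3) with roots 1 and -3.
Eigenvectors give P = [[3, 4], [1, 1]] with P⁻¹ = [[-1, 4], [1, -3]], and T = P·diag(1, -3)·P⁻¹.
Then T⁸ = P·diag(1, 6561)·P⁻¹ = [[3, 26244], [1, 6561]] · [[-1, 4], [1, -3]] = [[26241, -78720], [6560, -19679]].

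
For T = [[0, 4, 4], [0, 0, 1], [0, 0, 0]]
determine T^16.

T is strictly triangular, hence nilpotent: T^3 = 0, so T^16 = 0.

[[0, 0, 0], [0, 0, 0], [0, 0, 0]]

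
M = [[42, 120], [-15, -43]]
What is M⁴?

tr M = -1 and det M = -6, so the characteristic polynomial is λ² − (-1)λ + (-6) with roots 2 and -3.
Eigenvectors give P = [[-3, -8], [1, 3]] with P⁻¹ = [[-3, -8], [1, 3]], and M = P·diag(2, -3)·P⁻¹.
Then M⁴ = P·diag(16, 81)·P⁻¹ = [[-48, -648], [16, 243]] · [[-3, -8], [1, 3]] = [[-504, -1560], [195, 601]].

[[-504, -1560], [195, 601]]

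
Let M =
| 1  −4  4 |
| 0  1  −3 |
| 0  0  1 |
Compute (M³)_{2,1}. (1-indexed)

0

M = I + N where N = [[0, −4, 4], [0, 0, −3], [0, 0, 0]] is strictly upper-triangular, so N³ = 0.
(I + N)³ = I + 3·N + 3·N² = [[1, −12, 48], [0, 1, −9], [0, 0, 1]].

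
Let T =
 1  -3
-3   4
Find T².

[[10, -15], [-15, 25]]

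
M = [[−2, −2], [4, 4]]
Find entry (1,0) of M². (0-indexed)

8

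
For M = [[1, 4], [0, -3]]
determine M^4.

[[1, -80], [0, 81]]

M^2 = [[1, -8], [0, 9]]
M^3 = [[1, 28], [0, -27]]
M^4 = [[1, -80], [0, 81]]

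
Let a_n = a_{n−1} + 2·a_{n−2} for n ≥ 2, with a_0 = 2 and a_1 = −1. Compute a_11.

With companion matrix B = [[1, 2], [1, 0]], [a_n, a_{n−1}]ᵀ = B·[a_{n−1}, a_{n−2}]ᵀ, so [a_11, a_10]ᵀ = B¹⁰·[a_1, a_0]ᵀ.
B¹⁰ = [[683, 682], [341, 342]], giving [a_11, a_10]ᵀ = [[681], [343]].

681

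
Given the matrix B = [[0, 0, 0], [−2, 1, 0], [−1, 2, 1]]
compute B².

[[0, 0, 0], [−2, 1, 0], [−5, 4, 1]]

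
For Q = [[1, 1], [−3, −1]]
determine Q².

[[−2, 0], [0, −2]]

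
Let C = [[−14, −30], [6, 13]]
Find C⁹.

[[−2564, −5130], [1026, 2053]]

tr C = −1 and det C = −2, so the characteristic polynomial is λ² − (−1)λ + (−2) with roots −2 and 1.
Eigenvectors give P = [[5, −2], [−2, 1]] with P⁻¹ = [[1, 2], [2, 5]], and C = P·diag(−2, 1)·P⁻¹.
Then C⁹ = P·diag(−512, 1)·P⁻¹ = [[−2560, −2], [1024, 1]] · [[1, 2], [2, 5]] = [[−2564, −5130], [1026, 2053]].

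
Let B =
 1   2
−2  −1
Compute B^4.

B^2 = [[−3, 0], [0, −3]]
B^3 = [[−3, −6], [6, 3]]
B^4 = [[9, 0], [0, 9]]

[[9, 0], [0, 9]]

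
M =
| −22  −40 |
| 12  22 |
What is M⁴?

[[16, 0], [0, 16]]

tr M = 0 and det M = −4, so the characteristic polynomial is λ² − (0)λ + (−4) with roots −2 and 2.
Eigenvectors give P = [[−2, −5], [1, 3]] with P⁻¹ = [[−3, −5], [1, 2]], and M = P·diag(−2, 2)·P⁻¹.
Then M⁴ = P·diag(16, 16)·P⁻¹ = [[−32, −80], [16, 48]] · [[−3, −5], [1, 2]] = [[16, 0], [0, 16]].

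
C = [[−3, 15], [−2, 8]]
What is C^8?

[[−31269, 94575], [−12610, 38086]]

tr C = 5 and det C = 6, so the characteristic polynomial is λ² − (5)λ + (6) with roots 2 and 3.
Eigenvectors give P = [[3, −5], [1, −2]] with P⁻¹ = [[2, −5], [1, −3]], and C = P·diag(2, 3)·P⁻¹.
Then C^8 = P·diag(256, 6561)·P⁻¹ = [[768, −32805], [256, −13122]] · [[2, −5], [1, −3]] = [[−31269, 94575], [−12610, 38086]].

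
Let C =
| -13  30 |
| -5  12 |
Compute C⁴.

tr C = -1 and det C = -6, so the characteristic polynomial is λ² − (-1)λ + (-6) with roots 2 and -3.
Eigenvectors give P = [[2, 3], [1, 1]] with P⁻¹ = [[-1, 3], [1, -2]], and C = P·diag(2, -3)·P⁻¹.
Then C⁴ = P·diag(16, 81)·P⁻¹ = [[32, 243], [16, 81]] · [[-1, 3], [1, -2]] = [[211, -390], [65, -114]].

[[211, -390], [65, -114]]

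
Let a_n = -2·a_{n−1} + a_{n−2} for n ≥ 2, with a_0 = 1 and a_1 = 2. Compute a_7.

With companion matrix A = [[-2, 1], [1, 0]], [a_n, a_{n−1}]ᵀ = A·[a_{n−1}, a_{n−2}]ᵀ, so [a_7, a_6]ᵀ = A^6·[a_1, a_0]ᵀ.
A^6 = [[169, -70], [-70, 29]], giving [a_7, a_6]ᵀ = [[268], [-111]].

268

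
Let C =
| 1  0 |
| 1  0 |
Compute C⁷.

C² = C (a projection; rank 1, trace 1), so C⁷ = C.

[[1, 0], [1, 0]]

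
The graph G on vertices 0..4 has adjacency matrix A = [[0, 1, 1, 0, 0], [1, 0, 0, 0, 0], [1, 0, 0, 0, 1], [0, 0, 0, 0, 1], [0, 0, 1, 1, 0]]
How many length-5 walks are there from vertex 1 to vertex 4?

4

The number of length-5 walks from vertex 1 to vertex 4 is entry (1,4) of A⁵, where A is the adjacency matrix.
A² = [[2, 0, 0, 0, 1], [0, 1, 1, 0, 0], [0, 1, 2, 1, 0], [0, 0, 1, 1, 0], [1, 0, 0, 0, 2]]
A³ = [[0, 2, 3, 1, 0], [2, 0, 0, 0, 1], [3, 0, 0, 0, 3], [1, 0, 0, 0, 2], [0, 1, 3, 2, 0]]
A⁴ = [[5, 0, 0, 0, 4], [0, 2, 3, 1, 0], [0, 3, 6, 3, 0], [0, 1, 3, 2, 0], [4, 0, 0, 0, 5]]
A⁵ = [[0, 5, 9, 4, 0], [5, 0, 0, 0, 4], [9, 0, 0, 0, 9], [4, 0, 0, 0, 5], [0, 4, 9, 5, 0]]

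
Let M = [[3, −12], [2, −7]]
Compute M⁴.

tr M = −4 and det M = 3, so the characteristic polynomial is λ² − (−4)λ + (3) with roots −3 and −1.
Eigenvectors give P = [[2, 3], [1, 1]] with P⁻¹ = [[−1, 3], [1, −2]], and M = P·diag(−3, −1)·P⁻¹.
Then M⁴ = P·diag(81, 1)·P⁻¹ = [[162, 3], [81, 1]] · [[−1, 3], [1, −2]] = [[−159, 480], [−80, 241]].

[[−159, 480], [−80, 241]]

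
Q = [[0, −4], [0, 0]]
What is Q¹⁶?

[[0, 0], [0, 0]]

Q is strictly triangular, hence nilpotent: Q² = 0, so Q¹⁶ = 0.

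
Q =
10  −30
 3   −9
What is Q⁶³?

[[10, −30], [3, −9]]

Q² = Q (a projection; rank 1, trace 1), so Q⁶³ = Q.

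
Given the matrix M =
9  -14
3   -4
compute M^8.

[[44391, -88270], [18915, -37574]]

tr M = 5 and det M = 6, so the characteristic polynomial is λ² − (5)λ + (6) with roots 2 and 3.
Eigenvectors give P = [[2, 7], [1, 3]] with P⁻¹ = [[-3, 7], [1, -2]], and M = P·diag(2, 3)·P⁻¹.
Then M^8 = P·diag(256, 6561)·P⁻¹ = [[512, 45927], [256, 19683]] · [[-3, 7], [1, -2]] = [[44391, -88270], [18915, -37574]].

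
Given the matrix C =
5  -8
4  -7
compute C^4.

[[-79, 160], [-80, 161]]

tr C = -2 and det C = -3, so the characteristic polynomial is λ² − (-2)λ + (-3) with roots -3 and 1.
Eigenvectors give P = [[1, 2], [1, 1]] with P⁻¹ = [[-1, 2], [1, -1]], and C = P·diag(-3, 1)·P⁻¹.
Then C^4 = P·diag(81, 1)·P⁻¹ = [[81, 2], [81, 1]] · [[-1, 2], [1, -1]] = [[-79, 160], [-80, 161]].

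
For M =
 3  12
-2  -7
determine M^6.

tr M = -4 and det M = 3, so the characteristic polynomial is λ² − (-4)λ + (3) with roots -1 and -3.
Eigenvectors give P = [[3, -2], [-1, 1]] with P⁻¹ = [[1, 2], [1, 3]], and M = P·diag(-1, -3)·P⁻¹.
Then M^6 = P·diag(1, 729)·P⁻¹ = [[3, -1458], [-1, 729]] · [[1, 2], [1, 3]] = [[-1455, -4368], [728, 2185]].

[[-1455, -4368], [728, 2185]]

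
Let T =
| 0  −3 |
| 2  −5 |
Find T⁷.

[[3990, −6177], [4118, −6305]]

tr T = −5 and det T = 6, so the characteristic polynomial is λ² − (−5)λ + (6) with roots −2 and −3.
Eigenvectors give P = [[3, 1], [2, 1]] with P⁻¹ = [[1, −1], [−2, 3]], and T = P·diag(−2, −3)·P⁻¹.
Then T⁷ = P·diag(−128, −2187)·P⁻¹ = [[−384, −2187], [−256, −2187]] · [[1, −1], [−2, 3]] = [[3990, −6177], [4118, −6305]].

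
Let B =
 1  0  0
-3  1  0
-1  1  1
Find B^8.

[[1, 0, 0], [-24, 1, 0], [-92, 8, 1]]

B = I + N where N = [[0, 0, 0], [-3, 0, 0], [-1, 1, 0]] is strictly lower-triangular, so N^3 = 0.
(I + N)^8 = I + 8·N + 28·N^2 = [[1, 0, 0], [-24, 1, 0], [-92, 8, 1]].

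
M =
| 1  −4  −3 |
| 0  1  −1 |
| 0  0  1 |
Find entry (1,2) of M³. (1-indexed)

−12

M = I + N where N = [[0, −4, −3], [0, 0, −1], [0, 0, 0]] is strictly upper-triangular, so N³ = 0.
(I + N)³ = I + 3·N + 3·N² = [[1, −12, 3], [0, 1, −3], [0, 0, 1]].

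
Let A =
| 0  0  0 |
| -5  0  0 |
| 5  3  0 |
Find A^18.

[[0, 0, 0], [0, 0, 0], [0, 0, 0]]

A is strictly triangular, hence nilpotent: A^3 = 0, so A^18 = 0.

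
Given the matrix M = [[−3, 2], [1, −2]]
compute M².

[[11, −10], [−5, 6]]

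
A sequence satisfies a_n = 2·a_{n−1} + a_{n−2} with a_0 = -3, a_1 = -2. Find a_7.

With companion matrix T = [[2, 1], [1, 0]], [a_n, a_{n−1}]ᵀ = T·[a_{n−1}, a_{n−2}]ᵀ, so [a_7, a_6]ᵀ = T⁶·[a_1, a_0]ᵀ.
T⁶ = [[169, 70], [70, 29]], giving [a_7, a_6]ᵀ = [[-548], [-227]].

-548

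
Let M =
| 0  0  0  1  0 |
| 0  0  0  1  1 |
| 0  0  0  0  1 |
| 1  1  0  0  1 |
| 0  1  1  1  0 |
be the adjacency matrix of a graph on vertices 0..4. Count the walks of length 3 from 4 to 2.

3

The number of length-3 walks from vertex 4 to vertex 2 is entry (4,2) of M^3, where M is the adjacency matrix.
M^2 = [[1, 1, 0, 0, 1], [1, 2, 1, 1, 1], [0, 1, 1, 1, 0], [0, 1, 1, 3, 1], [1, 1, 0, 1, 3]]
M^3 = [[0, 1, 1, 3, 1], [1, 2, 1, 4, 4], [1, 1, 0, 1, 3], [3, 4, 1, 2, 5], [1, 4, 3, 5, 2]]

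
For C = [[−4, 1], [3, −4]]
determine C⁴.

[[553, −304], [−912, 553]]

C² = [[19, −8], [−24, 19]]
C³ = [[−100, 51], [153, −100]]
C⁴ = [[553, −304], [−912, 553]]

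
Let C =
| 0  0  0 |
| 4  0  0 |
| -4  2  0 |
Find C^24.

[[0, 0, 0], [0, 0, 0], [0, 0, 0]]

C is strictly triangular, hence nilpotent: C^3 = 0, so C^24 = 0.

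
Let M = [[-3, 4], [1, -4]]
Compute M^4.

M^2 = [[13, -28], [-7, 20]]
M^3 = [[-67, 164], [41, -108]]
M^4 = [[365, -924], [-231, 596]]

[[365, -924], [-231, 596]]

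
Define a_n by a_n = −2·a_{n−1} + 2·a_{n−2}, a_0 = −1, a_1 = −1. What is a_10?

With companion matrix Q = [[−2, 2], [1, 0]], [a_n, a_{n−1}]ᵀ = Q·[a_{n−1}, a_{n−2}]ᵀ, so [a_10, a_9]ᵀ = Q⁹·[a_1, a_0]ᵀ.
Q⁹ = [[−6688, 4896], [2448, −1792]], giving [a_10, a_9]ᵀ = [[1792], [−656]].

1792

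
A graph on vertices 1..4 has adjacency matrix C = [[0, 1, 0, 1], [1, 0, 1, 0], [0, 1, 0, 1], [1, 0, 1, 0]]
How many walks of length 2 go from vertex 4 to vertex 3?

The number of length-2 walks from vertex 4 to vertex 3 is entry (4,3) of C², where C is the adjacency matrix.
C² = [[2, 0, 2, 0], [0, 2, 0, 2], [2, 0, 2, 0], [0, 2, 0, 2]]

0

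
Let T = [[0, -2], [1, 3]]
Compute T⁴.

[[-14, -30], [15, 31]]

tr T = 3 and det T = 2, so the characteristic polynomial is λ² − (3)λ + (2) with roots 2 and 1.
Eigenvectors give P = [[-1, -2], [1, 1]] with P⁻¹ = [[1, 2], [-1, -1]], and T = P·diag(2, 1)·P⁻¹.
Then T⁴ = P·diag(16, 1)·P⁻¹ = [[-16, -2], [16, 1]] · [[1, 2], [-1, -1]] = [[-14, -30], [15, 31]].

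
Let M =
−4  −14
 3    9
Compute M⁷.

[[−12226, −28826], [6177, 14541]]

tr M = 5 and det M = 6, so the characteristic polynomial is λ² − (5)λ + (6) with roots 2 and 3.
Eigenvectors give P = [[7, 2], [−3, −1]] with P⁻¹ = [[1, 2], [−3, −7]], and M = P·diag(2, 3)·P⁻¹.
Then M⁷ = P·diag(128, 2187)·P⁻¹ = [[896, 4374], [−384, −2187]] · [[1, 2], [−3, −7]] = [[−12226, −28826], [6177, 14541]].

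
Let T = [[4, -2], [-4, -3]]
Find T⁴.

T² = [[24, -2], [-4, 17]]
T³ = [[104, -42], [-84, -43]]
T⁴ = [[584, -82], [-164, 297]]

[[584, -82], [-164, 297]]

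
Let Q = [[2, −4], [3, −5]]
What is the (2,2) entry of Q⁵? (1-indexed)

tr Q = −3 and det Q = 2, so the characteristic polynomial is λ² − (−3)λ + (2) with roots −2 and −1.
Eigenvectors give P = [[1, −4], [1, −3]] with P⁻¹ = [[−3, 4], [−1, 1]], and Q = P·diag(−2, −1)·P⁻¹.
Then Q⁵ = P·diag(−32, −1)·P⁻¹ = [[−32, 4], [−32, 3]] · [[−3, 4], [−1, 1]] = [[92, −124], [93, −125]].

−125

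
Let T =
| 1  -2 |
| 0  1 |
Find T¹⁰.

T = I + N where N = [[0, -2], [0, 0]] is strictly upper-triangular, so N² = 0.
(I + N)¹⁰ = I + 10·N = [[1, -20], [0, 1]].

[[1, -20], [0, 1]]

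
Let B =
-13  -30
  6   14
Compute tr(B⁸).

tr B = 1 and det B = -2, so the characteristic polynomial is λ² − (1)λ + (-2) with roots 2 and -1.
Eigenvectors give P = [[2, -5], [-1, 2]] with P⁻¹ = [[-2, -5], [-1, -2]], and B = P·diag(2, -1)·P⁻¹.
Then B⁸ = P·diag(256, 1)·P⁻¹ = [[512, -5], [-256, 2]] · [[-2, -5], [-1, -2]] = [[-1019, -2550], [510, 1276]].

257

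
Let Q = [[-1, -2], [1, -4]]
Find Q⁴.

Q² = [[-1, 10], [-5, 14]]
Q³ = [[11, -38], [19, -46]]
Q⁴ = [[-49, 130], [-65, 146]]

[[-49, 130], [-65, 146]]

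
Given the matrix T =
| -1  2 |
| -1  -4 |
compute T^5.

[[179, 422], [-211, -454]]

tr T = -5 and det T = 6, so the characteristic polynomial is λ² − (-5)λ + (6) with roots -3 and -2.
Eigenvectors give P = [[-1, -2], [1, 1]] with P⁻¹ = [[1, 2], [-1, -1]], and T = P·diag(-3, -2)·P⁻¹.
Then T^5 = P·diag(-243, -32)·P⁻¹ = [[243, 64], [-243, -32]] · [[1, 2], [-1, -1]] = [[179, 422], [-211, -454]].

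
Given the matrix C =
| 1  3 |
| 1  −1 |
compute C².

[[4, 0], [0, 4]]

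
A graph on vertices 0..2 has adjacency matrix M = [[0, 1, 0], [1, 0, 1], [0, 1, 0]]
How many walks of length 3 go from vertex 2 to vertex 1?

2

The number of length-3 walks from vertex 2 to vertex 1 is entry (2,1) of M^3, where M is the adjacency matrix.
M^2 = [[1, 0, 1], [0, 2, 0], [1, 0, 1]]
M^3 = [[0, 2, 0], [2, 0, 2], [0, 2, 0]]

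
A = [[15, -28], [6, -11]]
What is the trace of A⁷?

2188

tr A = 4 and det A = 3, so the characteristic polynomial is λ² − (4)λ + (3) with roots 1 and 3.
Eigenvectors give P = [[2, -7], [1, -3]] with P⁻¹ = [[-3, 7], [-1, 2]], and A = P·diag(1, 3)·P⁻¹.
Then A⁷ = P·diag(1, 2187)·P⁻¹ = [[2, -15309], [1, -6561]] · [[-3, 7], [-1, 2]] = [[15303, -30604], [6558, -13115]].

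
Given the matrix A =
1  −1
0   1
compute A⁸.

A = I + N where N = [[0, −1], [0, 0]] is strictly upper-triangular, so N² = 0.
(I + N)⁸ = I + 8·N = [[1, −8], [0, 1]].

[[1, −8], [0, 1]]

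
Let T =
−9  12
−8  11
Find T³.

[[−57, 84], [−56, 83]]

tr T = 2 and det T = −3, so the characteristic polynomial is λ² − (2)λ + (−3) with roots 3 and −1.
Eigenvectors give P = [[1, 3], [1, 2]] with P⁻¹ = [[−2, 3], [1, −1]], and T = P·diag(3, −1)·P⁻¹.
Then T³ = P·diag(27, −1)·P⁻¹ = [[27, −3], [27, −2]] · [[−2, 3], [1, −1]] = [[−57, 84], [−56, 83]].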